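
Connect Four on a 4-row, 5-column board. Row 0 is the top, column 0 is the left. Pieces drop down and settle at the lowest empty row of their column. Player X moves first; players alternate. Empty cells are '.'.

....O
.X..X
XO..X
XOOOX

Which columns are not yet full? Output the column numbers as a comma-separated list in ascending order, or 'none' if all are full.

Answer: 0,1,2,3

Derivation:
col 0: top cell = '.' → open
col 1: top cell = '.' → open
col 2: top cell = '.' → open
col 3: top cell = '.' → open
col 4: top cell = 'O' → FULL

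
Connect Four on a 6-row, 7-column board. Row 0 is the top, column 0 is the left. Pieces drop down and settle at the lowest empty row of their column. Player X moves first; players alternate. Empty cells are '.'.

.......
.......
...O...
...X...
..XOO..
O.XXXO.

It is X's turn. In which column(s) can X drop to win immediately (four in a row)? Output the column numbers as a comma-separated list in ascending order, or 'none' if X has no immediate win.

Answer: 1

Derivation:
col 0: drop X → no win
col 1: drop X → WIN!
col 2: drop X → no win
col 3: drop X → no win
col 4: drop X → no win
col 5: drop X → no win
col 6: drop X → no win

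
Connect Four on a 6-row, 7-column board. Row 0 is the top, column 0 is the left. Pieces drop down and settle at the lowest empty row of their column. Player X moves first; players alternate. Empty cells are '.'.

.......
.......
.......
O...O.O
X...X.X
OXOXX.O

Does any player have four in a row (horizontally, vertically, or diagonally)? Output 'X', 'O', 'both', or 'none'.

none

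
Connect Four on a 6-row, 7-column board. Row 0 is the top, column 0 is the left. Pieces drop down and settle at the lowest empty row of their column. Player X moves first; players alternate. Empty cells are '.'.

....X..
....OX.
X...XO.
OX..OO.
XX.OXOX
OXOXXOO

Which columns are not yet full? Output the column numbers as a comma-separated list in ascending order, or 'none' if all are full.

col 0: top cell = '.' → open
col 1: top cell = '.' → open
col 2: top cell = '.' → open
col 3: top cell = '.' → open
col 4: top cell = 'X' → FULL
col 5: top cell = '.' → open
col 6: top cell = '.' → open

Answer: 0,1,2,3,5,6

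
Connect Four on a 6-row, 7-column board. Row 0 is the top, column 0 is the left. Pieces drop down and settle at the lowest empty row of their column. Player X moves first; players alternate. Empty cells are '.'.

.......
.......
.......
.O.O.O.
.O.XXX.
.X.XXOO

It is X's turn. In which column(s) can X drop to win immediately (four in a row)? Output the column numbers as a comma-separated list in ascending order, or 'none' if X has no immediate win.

Answer: 2,6

Derivation:
col 0: drop X → no win
col 1: drop X → no win
col 2: drop X → WIN!
col 3: drop X → no win
col 4: drop X → no win
col 5: drop X → no win
col 6: drop X → WIN!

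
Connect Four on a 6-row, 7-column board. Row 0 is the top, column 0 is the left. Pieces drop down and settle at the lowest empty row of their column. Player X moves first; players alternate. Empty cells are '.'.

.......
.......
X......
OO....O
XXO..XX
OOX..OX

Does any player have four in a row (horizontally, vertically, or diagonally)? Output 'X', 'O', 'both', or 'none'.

none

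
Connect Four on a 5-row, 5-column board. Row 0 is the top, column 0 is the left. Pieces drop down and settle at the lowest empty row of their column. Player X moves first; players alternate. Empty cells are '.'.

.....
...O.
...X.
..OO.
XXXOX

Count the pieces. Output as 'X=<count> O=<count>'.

X=5 O=4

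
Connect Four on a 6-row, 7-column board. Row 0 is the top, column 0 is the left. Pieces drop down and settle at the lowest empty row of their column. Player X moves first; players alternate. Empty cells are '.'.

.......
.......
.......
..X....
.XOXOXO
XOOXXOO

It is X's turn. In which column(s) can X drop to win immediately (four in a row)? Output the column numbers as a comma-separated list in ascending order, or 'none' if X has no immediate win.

col 0: drop X → no win
col 1: drop X → no win
col 2: drop X → no win
col 3: drop X → no win
col 4: drop X → no win
col 5: drop X → no win
col 6: drop X → no win

Answer: none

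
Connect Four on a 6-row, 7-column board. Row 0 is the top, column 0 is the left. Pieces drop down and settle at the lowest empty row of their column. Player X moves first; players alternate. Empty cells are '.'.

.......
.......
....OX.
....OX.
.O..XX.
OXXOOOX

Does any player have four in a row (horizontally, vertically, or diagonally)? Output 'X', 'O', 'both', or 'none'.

none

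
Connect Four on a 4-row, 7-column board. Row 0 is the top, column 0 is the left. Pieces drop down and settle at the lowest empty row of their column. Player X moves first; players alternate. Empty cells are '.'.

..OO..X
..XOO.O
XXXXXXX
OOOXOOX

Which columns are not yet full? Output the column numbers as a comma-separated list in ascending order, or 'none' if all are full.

col 0: top cell = '.' → open
col 1: top cell = '.' → open
col 2: top cell = 'O' → FULL
col 3: top cell = 'O' → FULL
col 4: top cell = '.' → open
col 5: top cell = '.' → open
col 6: top cell = 'X' → FULL

Answer: 0,1,4,5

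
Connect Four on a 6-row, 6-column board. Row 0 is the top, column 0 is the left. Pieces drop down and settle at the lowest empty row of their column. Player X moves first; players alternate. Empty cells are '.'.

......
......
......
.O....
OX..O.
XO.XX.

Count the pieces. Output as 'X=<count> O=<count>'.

X=4 O=4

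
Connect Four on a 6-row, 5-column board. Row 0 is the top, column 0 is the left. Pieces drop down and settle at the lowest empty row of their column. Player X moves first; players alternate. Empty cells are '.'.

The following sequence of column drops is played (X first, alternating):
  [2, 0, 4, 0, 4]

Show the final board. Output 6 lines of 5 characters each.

Answer: .....
.....
.....
.....
O...X
O.X.X

Derivation:
Move 1: X drops in col 2, lands at row 5
Move 2: O drops in col 0, lands at row 5
Move 3: X drops in col 4, lands at row 5
Move 4: O drops in col 0, lands at row 4
Move 5: X drops in col 4, lands at row 4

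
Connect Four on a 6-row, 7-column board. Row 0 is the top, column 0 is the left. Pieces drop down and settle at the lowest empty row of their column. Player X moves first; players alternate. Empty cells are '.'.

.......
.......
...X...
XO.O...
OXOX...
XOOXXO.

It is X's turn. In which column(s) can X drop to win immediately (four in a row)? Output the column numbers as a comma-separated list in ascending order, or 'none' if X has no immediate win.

Answer: 2

Derivation:
col 0: drop X → no win
col 1: drop X → no win
col 2: drop X → WIN!
col 3: drop X → no win
col 4: drop X → no win
col 5: drop X → no win
col 6: drop X → no win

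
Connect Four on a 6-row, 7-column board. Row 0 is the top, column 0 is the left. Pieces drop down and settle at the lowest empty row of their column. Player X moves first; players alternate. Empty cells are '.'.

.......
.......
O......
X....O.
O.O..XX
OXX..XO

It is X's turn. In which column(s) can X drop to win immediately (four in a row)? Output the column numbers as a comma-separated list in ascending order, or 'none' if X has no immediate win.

Answer: none

Derivation:
col 0: drop X → no win
col 1: drop X → no win
col 2: drop X → no win
col 3: drop X → no win
col 4: drop X → no win
col 5: drop X → no win
col 6: drop X → no win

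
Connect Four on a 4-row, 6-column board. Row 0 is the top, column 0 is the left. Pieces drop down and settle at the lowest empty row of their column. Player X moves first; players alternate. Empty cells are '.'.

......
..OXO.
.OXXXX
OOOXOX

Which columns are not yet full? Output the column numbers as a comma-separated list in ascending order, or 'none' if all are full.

col 0: top cell = '.' → open
col 1: top cell = '.' → open
col 2: top cell = '.' → open
col 3: top cell = '.' → open
col 4: top cell = '.' → open
col 5: top cell = '.' → open

Answer: 0,1,2,3,4,5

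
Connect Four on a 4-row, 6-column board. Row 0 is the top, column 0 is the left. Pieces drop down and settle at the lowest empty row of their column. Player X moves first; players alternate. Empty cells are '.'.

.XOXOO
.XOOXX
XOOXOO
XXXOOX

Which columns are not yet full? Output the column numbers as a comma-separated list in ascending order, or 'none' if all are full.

Answer: 0

Derivation:
col 0: top cell = '.' → open
col 1: top cell = 'X' → FULL
col 2: top cell = 'O' → FULL
col 3: top cell = 'X' → FULL
col 4: top cell = 'O' → FULL
col 5: top cell = 'O' → FULL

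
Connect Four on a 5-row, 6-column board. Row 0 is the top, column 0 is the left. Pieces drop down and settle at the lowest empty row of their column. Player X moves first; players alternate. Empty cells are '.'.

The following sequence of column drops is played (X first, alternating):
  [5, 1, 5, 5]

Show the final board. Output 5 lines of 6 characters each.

Answer: ......
......
.....O
.....X
.O...X

Derivation:
Move 1: X drops in col 5, lands at row 4
Move 2: O drops in col 1, lands at row 4
Move 3: X drops in col 5, lands at row 3
Move 4: O drops in col 5, lands at row 2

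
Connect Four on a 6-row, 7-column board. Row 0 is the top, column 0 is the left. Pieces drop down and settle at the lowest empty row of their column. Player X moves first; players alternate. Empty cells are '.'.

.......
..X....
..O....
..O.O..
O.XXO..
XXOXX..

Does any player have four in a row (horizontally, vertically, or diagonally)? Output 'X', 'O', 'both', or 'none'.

none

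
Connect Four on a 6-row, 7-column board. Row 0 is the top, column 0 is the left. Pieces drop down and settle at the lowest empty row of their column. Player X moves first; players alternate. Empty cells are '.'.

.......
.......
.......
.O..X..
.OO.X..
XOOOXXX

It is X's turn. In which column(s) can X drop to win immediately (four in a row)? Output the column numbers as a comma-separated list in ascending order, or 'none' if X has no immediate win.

Answer: 4

Derivation:
col 0: drop X → no win
col 1: drop X → no win
col 2: drop X → no win
col 3: drop X → no win
col 4: drop X → WIN!
col 5: drop X → no win
col 6: drop X → no win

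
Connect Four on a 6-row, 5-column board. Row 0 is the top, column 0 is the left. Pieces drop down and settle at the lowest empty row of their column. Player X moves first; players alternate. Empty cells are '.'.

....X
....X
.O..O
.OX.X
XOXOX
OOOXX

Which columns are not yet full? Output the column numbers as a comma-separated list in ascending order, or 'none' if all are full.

col 0: top cell = '.' → open
col 1: top cell = '.' → open
col 2: top cell = '.' → open
col 3: top cell = '.' → open
col 4: top cell = 'X' → FULL

Answer: 0,1,2,3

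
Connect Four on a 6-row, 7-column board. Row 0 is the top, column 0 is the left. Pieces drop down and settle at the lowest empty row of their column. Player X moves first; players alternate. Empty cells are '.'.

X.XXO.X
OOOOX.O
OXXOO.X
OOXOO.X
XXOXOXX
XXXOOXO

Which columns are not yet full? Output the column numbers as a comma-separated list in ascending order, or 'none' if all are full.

col 0: top cell = 'X' → FULL
col 1: top cell = '.' → open
col 2: top cell = 'X' → FULL
col 3: top cell = 'X' → FULL
col 4: top cell = 'O' → FULL
col 5: top cell = '.' → open
col 6: top cell = 'X' → FULL

Answer: 1,5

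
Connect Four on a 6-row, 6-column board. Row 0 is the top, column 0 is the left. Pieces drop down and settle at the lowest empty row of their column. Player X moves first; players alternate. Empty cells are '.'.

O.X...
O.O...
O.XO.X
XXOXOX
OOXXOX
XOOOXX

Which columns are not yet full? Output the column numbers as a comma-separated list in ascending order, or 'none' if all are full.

col 0: top cell = 'O' → FULL
col 1: top cell = '.' → open
col 2: top cell = 'X' → FULL
col 3: top cell = '.' → open
col 4: top cell = '.' → open
col 5: top cell = '.' → open

Answer: 1,3,4,5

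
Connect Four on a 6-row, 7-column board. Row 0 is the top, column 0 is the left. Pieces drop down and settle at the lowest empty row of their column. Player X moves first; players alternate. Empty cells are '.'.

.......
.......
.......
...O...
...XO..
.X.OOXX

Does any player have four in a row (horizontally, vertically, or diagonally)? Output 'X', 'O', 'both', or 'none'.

none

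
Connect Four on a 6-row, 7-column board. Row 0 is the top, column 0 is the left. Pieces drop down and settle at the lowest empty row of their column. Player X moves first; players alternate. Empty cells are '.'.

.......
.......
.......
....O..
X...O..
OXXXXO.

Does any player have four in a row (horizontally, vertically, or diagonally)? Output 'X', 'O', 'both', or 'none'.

X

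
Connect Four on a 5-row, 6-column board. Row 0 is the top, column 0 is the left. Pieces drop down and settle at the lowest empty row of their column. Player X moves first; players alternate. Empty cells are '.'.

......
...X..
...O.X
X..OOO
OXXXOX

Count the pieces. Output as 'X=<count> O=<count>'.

X=7 O=6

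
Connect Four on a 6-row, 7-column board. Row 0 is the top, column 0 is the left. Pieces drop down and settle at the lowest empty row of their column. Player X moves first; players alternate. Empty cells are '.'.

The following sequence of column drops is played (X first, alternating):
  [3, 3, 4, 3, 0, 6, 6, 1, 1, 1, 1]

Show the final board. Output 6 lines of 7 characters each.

Answer: .......
.......
.X.....
.O.O...
.X.O..X
XO.XX.O

Derivation:
Move 1: X drops in col 3, lands at row 5
Move 2: O drops in col 3, lands at row 4
Move 3: X drops in col 4, lands at row 5
Move 4: O drops in col 3, lands at row 3
Move 5: X drops in col 0, lands at row 5
Move 6: O drops in col 6, lands at row 5
Move 7: X drops in col 6, lands at row 4
Move 8: O drops in col 1, lands at row 5
Move 9: X drops in col 1, lands at row 4
Move 10: O drops in col 1, lands at row 3
Move 11: X drops in col 1, lands at row 2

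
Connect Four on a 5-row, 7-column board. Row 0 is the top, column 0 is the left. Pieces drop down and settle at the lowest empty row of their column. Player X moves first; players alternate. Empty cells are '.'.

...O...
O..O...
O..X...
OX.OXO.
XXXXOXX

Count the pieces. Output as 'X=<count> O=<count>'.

X=9 O=8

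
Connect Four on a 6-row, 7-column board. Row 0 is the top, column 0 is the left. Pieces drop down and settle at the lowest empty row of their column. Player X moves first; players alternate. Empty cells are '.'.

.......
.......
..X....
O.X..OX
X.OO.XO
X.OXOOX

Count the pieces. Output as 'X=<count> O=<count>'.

X=8 O=8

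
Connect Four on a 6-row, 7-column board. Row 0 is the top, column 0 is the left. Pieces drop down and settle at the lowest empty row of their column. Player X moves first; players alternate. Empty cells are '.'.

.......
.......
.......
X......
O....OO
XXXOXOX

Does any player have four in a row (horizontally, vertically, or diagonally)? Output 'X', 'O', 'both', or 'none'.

none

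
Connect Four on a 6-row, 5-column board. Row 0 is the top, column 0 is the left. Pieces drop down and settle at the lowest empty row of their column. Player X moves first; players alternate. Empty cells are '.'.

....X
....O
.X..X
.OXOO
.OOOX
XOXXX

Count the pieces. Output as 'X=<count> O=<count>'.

X=9 O=8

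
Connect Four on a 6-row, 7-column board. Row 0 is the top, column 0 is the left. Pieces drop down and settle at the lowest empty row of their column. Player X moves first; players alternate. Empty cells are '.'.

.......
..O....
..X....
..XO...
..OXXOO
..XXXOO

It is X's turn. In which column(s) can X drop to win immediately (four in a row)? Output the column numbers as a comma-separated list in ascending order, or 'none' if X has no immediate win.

Answer: 1

Derivation:
col 0: drop X → no win
col 1: drop X → WIN!
col 2: drop X → no win
col 3: drop X → no win
col 4: drop X → no win
col 5: drop X → no win
col 6: drop X → no win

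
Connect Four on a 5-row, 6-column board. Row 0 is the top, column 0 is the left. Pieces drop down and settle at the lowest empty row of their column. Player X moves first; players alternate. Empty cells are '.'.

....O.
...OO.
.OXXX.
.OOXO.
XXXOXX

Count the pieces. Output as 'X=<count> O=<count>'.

X=9 O=8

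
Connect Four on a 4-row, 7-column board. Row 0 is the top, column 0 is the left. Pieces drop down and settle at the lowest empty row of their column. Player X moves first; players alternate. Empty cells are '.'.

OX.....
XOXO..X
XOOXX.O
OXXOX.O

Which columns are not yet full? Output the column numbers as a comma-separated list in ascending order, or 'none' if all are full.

col 0: top cell = 'O' → FULL
col 1: top cell = 'X' → FULL
col 2: top cell = '.' → open
col 3: top cell = '.' → open
col 4: top cell = '.' → open
col 5: top cell = '.' → open
col 6: top cell = '.' → open

Answer: 2,3,4,5,6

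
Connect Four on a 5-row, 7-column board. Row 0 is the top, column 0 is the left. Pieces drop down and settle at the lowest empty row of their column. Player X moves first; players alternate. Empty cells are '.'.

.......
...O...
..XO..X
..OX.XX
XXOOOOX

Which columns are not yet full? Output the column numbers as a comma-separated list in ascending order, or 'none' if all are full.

Answer: 0,1,2,3,4,5,6

Derivation:
col 0: top cell = '.' → open
col 1: top cell = '.' → open
col 2: top cell = '.' → open
col 3: top cell = '.' → open
col 4: top cell = '.' → open
col 5: top cell = '.' → open
col 6: top cell = '.' → open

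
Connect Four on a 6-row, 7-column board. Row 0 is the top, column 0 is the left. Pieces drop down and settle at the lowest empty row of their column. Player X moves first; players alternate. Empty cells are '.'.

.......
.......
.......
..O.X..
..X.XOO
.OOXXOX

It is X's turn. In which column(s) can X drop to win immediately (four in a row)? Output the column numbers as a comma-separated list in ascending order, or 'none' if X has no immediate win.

Answer: 4

Derivation:
col 0: drop X → no win
col 1: drop X → no win
col 2: drop X → no win
col 3: drop X → no win
col 4: drop X → WIN!
col 5: drop X → no win
col 6: drop X → no win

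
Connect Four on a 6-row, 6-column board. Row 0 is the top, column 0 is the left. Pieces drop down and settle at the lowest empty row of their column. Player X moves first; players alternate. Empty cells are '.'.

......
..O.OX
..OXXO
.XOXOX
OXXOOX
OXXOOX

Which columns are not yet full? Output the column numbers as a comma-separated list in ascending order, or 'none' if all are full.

col 0: top cell = '.' → open
col 1: top cell = '.' → open
col 2: top cell = '.' → open
col 3: top cell = '.' → open
col 4: top cell = '.' → open
col 5: top cell = '.' → open

Answer: 0,1,2,3,4,5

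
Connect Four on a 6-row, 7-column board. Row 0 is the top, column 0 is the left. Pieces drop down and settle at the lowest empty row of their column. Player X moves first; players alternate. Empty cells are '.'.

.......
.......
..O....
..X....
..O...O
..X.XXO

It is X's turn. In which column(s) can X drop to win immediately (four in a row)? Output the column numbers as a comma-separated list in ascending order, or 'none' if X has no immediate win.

Answer: 3

Derivation:
col 0: drop X → no win
col 1: drop X → no win
col 2: drop X → no win
col 3: drop X → WIN!
col 4: drop X → no win
col 5: drop X → no win
col 6: drop X → no win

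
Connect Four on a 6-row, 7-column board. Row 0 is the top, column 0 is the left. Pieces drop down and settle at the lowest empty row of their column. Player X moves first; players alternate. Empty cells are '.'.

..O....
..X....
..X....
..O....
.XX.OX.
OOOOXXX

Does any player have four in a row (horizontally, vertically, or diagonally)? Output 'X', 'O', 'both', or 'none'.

O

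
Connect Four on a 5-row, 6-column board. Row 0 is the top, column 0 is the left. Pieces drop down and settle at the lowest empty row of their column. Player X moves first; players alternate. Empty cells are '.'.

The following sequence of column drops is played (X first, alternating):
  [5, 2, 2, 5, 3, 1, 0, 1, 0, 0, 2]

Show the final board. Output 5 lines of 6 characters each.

Answer: ......
......
O.X...
XOX..O
XOOX.X

Derivation:
Move 1: X drops in col 5, lands at row 4
Move 2: O drops in col 2, lands at row 4
Move 3: X drops in col 2, lands at row 3
Move 4: O drops in col 5, lands at row 3
Move 5: X drops in col 3, lands at row 4
Move 6: O drops in col 1, lands at row 4
Move 7: X drops in col 0, lands at row 4
Move 8: O drops in col 1, lands at row 3
Move 9: X drops in col 0, lands at row 3
Move 10: O drops in col 0, lands at row 2
Move 11: X drops in col 2, lands at row 2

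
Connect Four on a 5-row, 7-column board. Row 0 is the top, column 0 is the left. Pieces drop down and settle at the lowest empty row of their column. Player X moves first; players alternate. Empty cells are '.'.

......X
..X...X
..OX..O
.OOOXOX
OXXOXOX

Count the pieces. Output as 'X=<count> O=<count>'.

X=10 O=9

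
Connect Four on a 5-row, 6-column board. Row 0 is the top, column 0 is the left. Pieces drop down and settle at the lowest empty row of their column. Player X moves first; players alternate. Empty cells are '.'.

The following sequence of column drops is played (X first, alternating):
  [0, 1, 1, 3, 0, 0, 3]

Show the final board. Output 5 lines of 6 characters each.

Answer: ......
......
O.....
XX.X..
XO.O..

Derivation:
Move 1: X drops in col 0, lands at row 4
Move 2: O drops in col 1, lands at row 4
Move 3: X drops in col 1, lands at row 3
Move 4: O drops in col 3, lands at row 4
Move 5: X drops in col 0, lands at row 3
Move 6: O drops in col 0, lands at row 2
Move 7: X drops in col 3, lands at row 3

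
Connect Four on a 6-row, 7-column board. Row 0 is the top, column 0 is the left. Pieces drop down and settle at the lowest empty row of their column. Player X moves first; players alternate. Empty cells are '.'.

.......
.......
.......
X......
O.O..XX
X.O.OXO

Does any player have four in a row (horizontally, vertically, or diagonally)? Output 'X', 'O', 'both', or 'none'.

none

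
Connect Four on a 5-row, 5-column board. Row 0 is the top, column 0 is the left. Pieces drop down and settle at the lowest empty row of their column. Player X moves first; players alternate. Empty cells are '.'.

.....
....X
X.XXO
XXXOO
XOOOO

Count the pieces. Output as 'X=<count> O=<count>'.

X=8 O=7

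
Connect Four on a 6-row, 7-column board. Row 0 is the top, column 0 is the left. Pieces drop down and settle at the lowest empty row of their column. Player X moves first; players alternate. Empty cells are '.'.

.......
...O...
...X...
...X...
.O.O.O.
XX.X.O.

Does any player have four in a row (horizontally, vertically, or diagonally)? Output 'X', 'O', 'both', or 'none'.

none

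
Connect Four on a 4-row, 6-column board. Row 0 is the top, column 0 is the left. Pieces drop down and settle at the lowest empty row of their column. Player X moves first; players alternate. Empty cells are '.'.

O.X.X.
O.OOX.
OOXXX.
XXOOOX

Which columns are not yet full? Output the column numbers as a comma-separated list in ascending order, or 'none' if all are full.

col 0: top cell = 'O' → FULL
col 1: top cell = '.' → open
col 2: top cell = 'X' → FULL
col 3: top cell = '.' → open
col 4: top cell = 'X' → FULL
col 5: top cell = '.' → open

Answer: 1,3,5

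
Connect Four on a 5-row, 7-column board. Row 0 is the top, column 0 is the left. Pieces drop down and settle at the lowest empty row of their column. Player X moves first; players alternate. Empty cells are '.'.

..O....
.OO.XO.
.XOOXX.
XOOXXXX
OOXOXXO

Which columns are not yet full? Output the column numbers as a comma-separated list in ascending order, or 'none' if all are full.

col 0: top cell = '.' → open
col 1: top cell = '.' → open
col 2: top cell = 'O' → FULL
col 3: top cell = '.' → open
col 4: top cell = '.' → open
col 5: top cell = '.' → open
col 6: top cell = '.' → open

Answer: 0,1,3,4,5,6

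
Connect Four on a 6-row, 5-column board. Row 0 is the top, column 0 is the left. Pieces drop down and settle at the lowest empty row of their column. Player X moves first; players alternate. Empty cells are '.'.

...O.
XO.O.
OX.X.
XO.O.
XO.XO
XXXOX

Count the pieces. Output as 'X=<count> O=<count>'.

X=10 O=9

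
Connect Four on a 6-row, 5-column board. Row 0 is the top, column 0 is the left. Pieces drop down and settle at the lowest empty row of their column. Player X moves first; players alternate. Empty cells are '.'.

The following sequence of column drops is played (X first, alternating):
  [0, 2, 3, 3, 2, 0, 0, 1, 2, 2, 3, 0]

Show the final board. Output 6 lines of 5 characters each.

Answer: .....
.....
O.O..
X.XX.
O.XO.
XOOX.

Derivation:
Move 1: X drops in col 0, lands at row 5
Move 2: O drops in col 2, lands at row 5
Move 3: X drops in col 3, lands at row 5
Move 4: O drops in col 3, lands at row 4
Move 5: X drops in col 2, lands at row 4
Move 6: O drops in col 0, lands at row 4
Move 7: X drops in col 0, lands at row 3
Move 8: O drops in col 1, lands at row 5
Move 9: X drops in col 2, lands at row 3
Move 10: O drops in col 2, lands at row 2
Move 11: X drops in col 3, lands at row 3
Move 12: O drops in col 0, lands at row 2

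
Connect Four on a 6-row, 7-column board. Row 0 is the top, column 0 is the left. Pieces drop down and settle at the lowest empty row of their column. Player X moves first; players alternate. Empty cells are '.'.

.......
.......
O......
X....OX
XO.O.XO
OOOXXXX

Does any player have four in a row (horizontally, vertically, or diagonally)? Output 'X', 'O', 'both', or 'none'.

X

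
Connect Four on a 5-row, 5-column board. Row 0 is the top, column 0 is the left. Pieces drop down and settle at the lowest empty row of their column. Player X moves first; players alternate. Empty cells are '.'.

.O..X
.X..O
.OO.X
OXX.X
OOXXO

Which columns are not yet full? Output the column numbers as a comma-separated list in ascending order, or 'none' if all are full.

Answer: 0,2,3

Derivation:
col 0: top cell = '.' → open
col 1: top cell = 'O' → FULL
col 2: top cell = '.' → open
col 3: top cell = '.' → open
col 4: top cell = 'X' → FULL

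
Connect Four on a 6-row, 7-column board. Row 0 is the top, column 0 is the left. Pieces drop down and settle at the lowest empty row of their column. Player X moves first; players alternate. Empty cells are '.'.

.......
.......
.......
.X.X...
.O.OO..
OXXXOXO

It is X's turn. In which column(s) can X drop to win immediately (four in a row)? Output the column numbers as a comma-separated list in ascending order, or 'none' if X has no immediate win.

col 0: drop X → no win
col 1: drop X → no win
col 2: drop X → no win
col 3: drop X → no win
col 4: drop X → no win
col 5: drop X → no win
col 6: drop X → no win

Answer: none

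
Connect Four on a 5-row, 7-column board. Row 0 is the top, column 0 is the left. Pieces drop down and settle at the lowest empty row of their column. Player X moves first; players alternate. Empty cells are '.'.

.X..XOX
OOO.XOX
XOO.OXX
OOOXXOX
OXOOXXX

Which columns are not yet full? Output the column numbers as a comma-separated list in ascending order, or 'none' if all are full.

col 0: top cell = '.' → open
col 1: top cell = 'X' → FULL
col 2: top cell = '.' → open
col 3: top cell = '.' → open
col 4: top cell = 'X' → FULL
col 5: top cell = 'O' → FULL
col 6: top cell = 'X' → FULL

Answer: 0,2,3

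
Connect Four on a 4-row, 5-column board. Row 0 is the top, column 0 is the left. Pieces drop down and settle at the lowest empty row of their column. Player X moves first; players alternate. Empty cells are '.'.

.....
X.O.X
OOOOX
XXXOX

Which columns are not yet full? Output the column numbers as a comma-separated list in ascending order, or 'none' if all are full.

Answer: 0,1,2,3,4

Derivation:
col 0: top cell = '.' → open
col 1: top cell = '.' → open
col 2: top cell = '.' → open
col 3: top cell = '.' → open
col 4: top cell = '.' → open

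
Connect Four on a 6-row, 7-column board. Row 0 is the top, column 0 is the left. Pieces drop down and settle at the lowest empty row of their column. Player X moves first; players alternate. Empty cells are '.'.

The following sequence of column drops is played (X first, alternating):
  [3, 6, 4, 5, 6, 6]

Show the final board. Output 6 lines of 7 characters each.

Move 1: X drops in col 3, lands at row 5
Move 2: O drops in col 6, lands at row 5
Move 3: X drops in col 4, lands at row 5
Move 4: O drops in col 5, lands at row 5
Move 5: X drops in col 6, lands at row 4
Move 6: O drops in col 6, lands at row 3

Answer: .......
.......
.......
......O
......X
...XXOO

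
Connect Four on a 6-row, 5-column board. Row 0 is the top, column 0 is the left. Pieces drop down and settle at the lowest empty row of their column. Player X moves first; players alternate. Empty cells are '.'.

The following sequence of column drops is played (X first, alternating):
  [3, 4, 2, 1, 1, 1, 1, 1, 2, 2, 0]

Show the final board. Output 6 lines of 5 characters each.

Answer: .....
.O...
.X...
.OO..
.XX..
XOXXO

Derivation:
Move 1: X drops in col 3, lands at row 5
Move 2: O drops in col 4, lands at row 5
Move 3: X drops in col 2, lands at row 5
Move 4: O drops in col 1, lands at row 5
Move 5: X drops in col 1, lands at row 4
Move 6: O drops in col 1, lands at row 3
Move 7: X drops in col 1, lands at row 2
Move 8: O drops in col 1, lands at row 1
Move 9: X drops in col 2, lands at row 4
Move 10: O drops in col 2, lands at row 3
Move 11: X drops in col 0, lands at row 5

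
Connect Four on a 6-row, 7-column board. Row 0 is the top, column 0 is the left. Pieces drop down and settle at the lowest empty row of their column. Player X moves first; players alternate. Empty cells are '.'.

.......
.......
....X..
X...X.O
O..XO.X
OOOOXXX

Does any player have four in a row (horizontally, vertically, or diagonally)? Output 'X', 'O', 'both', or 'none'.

O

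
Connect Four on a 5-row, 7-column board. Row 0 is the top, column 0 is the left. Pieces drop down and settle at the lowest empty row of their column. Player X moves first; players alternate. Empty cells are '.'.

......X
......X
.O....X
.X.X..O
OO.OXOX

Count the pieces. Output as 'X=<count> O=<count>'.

X=7 O=6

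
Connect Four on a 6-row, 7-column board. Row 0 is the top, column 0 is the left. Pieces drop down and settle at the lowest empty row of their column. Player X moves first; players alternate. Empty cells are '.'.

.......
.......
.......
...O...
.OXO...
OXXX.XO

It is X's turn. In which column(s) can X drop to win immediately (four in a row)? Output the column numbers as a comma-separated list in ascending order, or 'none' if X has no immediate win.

col 0: drop X → no win
col 1: drop X → no win
col 2: drop X → no win
col 3: drop X → no win
col 4: drop X → WIN!
col 5: drop X → no win
col 6: drop X → no win

Answer: 4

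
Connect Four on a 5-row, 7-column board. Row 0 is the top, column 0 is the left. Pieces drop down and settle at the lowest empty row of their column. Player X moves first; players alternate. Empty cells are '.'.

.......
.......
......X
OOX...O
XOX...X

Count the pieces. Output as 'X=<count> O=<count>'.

X=5 O=4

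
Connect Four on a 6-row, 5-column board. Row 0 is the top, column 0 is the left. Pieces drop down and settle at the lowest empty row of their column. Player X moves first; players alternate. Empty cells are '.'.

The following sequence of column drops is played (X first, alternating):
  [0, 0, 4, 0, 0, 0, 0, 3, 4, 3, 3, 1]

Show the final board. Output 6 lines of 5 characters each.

Answer: X....
O....
X....
O..X.
O..OX
XO.OX

Derivation:
Move 1: X drops in col 0, lands at row 5
Move 2: O drops in col 0, lands at row 4
Move 3: X drops in col 4, lands at row 5
Move 4: O drops in col 0, lands at row 3
Move 5: X drops in col 0, lands at row 2
Move 6: O drops in col 0, lands at row 1
Move 7: X drops in col 0, lands at row 0
Move 8: O drops in col 3, lands at row 5
Move 9: X drops in col 4, lands at row 4
Move 10: O drops in col 3, lands at row 4
Move 11: X drops in col 3, lands at row 3
Move 12: O drops in col 1, lands at row 5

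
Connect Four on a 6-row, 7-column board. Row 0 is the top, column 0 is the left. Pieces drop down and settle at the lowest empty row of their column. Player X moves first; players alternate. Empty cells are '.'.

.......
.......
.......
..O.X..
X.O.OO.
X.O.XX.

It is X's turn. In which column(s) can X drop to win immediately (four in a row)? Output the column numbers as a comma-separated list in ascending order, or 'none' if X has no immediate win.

col 0: drop X → no win
col 1: drop X → no win
col 2: drop X → no win
col 3: drop X → no win
col 4: drop X → no win
col 5: drop X → no win
col 6: drop X → no win

Answer: none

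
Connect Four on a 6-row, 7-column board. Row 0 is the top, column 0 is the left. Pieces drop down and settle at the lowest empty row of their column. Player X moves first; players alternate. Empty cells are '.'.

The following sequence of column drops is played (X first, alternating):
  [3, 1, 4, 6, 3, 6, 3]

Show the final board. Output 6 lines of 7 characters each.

Answer: .......
.......
.......
...X...
...X..O
.O.XX.O

Derivation:
Move 1: X drops in col 3, lands at row 5
Move 2: O drops in col 1, lands at row 5
Move 3: X drops in col 4, lands at row 5
Move 4: O drops in col 6, lands at row 5
Move 5: X drops in col 3, lands at row 4
Move 6: O drops in col 6, lands at row 4
Move 7: X drops in col 3, lands at row 3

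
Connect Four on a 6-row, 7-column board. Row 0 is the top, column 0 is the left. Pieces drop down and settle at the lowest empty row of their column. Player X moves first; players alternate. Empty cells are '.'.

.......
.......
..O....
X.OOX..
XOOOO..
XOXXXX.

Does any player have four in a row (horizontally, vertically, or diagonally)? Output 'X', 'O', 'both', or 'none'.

both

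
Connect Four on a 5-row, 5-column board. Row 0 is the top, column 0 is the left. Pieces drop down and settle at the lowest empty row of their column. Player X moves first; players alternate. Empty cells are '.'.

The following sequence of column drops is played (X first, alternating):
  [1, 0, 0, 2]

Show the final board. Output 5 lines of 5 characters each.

Move 1: X drops in col 1, lands at row 4
Move 2: O drops in col 0, lands at row 4
Move 3: X drops in col 0, lands at row 3
Move 4: O drops in col 2, lands at row 4

Answer: .....
.....
.....
X....
OXO..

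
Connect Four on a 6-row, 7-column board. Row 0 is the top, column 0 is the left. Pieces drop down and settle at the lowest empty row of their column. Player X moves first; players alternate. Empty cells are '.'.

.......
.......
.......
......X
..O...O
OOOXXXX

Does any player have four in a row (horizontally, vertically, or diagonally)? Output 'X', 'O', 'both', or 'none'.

X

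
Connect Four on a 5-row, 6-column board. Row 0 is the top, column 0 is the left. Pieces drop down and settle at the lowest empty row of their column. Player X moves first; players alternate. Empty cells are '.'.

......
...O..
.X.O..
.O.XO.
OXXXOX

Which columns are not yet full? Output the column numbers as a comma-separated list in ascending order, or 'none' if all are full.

Answer: 0,1,2,3,4,5

Derivation:
col 0: top cell = '.' → open
col 1: top cell = '.' → open
col 2: top cell = '.' → open
col 3: top cell = '.' → open
col 4: top cell = '.' → open
col 5: top cell = '.' → open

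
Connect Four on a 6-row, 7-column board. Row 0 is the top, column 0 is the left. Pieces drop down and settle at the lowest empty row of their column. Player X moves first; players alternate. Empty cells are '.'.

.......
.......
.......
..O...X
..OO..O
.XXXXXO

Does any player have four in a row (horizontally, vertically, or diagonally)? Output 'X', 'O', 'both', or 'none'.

X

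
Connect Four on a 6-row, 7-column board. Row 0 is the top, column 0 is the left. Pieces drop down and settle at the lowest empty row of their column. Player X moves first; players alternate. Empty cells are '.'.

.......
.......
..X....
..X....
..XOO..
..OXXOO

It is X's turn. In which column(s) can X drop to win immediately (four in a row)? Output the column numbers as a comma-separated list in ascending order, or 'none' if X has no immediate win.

col 0: drop X → no win
col 1: drop X → no win
col 2: drop X → WIN!
col 3: drop X → no win
col 4: drop X → no win
col 5: drop X → no win
col 6: drop X → no win

Answer: 2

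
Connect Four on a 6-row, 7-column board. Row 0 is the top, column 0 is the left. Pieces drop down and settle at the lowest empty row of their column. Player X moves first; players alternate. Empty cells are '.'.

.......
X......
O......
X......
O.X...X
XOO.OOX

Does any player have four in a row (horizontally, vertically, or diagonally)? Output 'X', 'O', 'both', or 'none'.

none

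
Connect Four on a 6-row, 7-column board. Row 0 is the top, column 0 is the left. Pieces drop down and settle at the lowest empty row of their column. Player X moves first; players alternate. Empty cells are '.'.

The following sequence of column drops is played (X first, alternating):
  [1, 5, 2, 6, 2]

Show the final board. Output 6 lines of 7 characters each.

Answer: .......
.......
.......
.......
..X....
.XX..OO

Derivation:
Move 1: X drops in col 1, lands at row 5
Move 2: O drops in col 5, lands at row 5
Move 3: X drops in col 2, lands at row 5
Move 4: O drops in col 6, lands at row 5
Move 5: X drops in col 2, lands at row 4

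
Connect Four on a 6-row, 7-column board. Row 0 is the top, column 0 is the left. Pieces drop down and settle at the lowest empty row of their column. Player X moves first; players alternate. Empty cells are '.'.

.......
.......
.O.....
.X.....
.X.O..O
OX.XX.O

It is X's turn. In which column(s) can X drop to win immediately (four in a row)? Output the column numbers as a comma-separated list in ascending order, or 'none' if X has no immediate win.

col 0: drop X → no win
col 1: drop X → no win
col 2: drop X → WIN!
col 3: drop X → no win
col 4: drop X → no win
col 5: drop X → no win
col 6: drop X → no win

Answer: 2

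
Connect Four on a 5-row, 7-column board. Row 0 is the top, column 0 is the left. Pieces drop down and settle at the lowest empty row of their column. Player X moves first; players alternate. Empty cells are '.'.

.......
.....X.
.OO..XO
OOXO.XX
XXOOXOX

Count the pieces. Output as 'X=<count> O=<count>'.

X=9 O=9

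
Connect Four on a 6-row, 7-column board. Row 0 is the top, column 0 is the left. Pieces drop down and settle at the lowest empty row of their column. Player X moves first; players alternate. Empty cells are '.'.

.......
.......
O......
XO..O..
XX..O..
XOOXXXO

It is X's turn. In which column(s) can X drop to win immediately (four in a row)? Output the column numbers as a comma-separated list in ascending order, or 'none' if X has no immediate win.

Answer: none

Derivation:
col 0: drop X → no win
col 1: drop X → no win
col 2: drop X → no win
col 3: drop X → no win
col 4: drop X → no win
col 5: drop X → no win
col 6: drop X → no win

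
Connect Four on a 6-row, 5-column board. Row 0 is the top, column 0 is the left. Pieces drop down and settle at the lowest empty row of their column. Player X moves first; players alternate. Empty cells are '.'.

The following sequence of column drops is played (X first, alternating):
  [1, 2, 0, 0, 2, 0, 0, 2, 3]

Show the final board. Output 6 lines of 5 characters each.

Move 1: X drops in col 1, lands at row 5
Move 2: O drops in col 2, lands at row 5
Move 3: X drops in col 0, lands at row 5
Move 4: O drops in col 0, lands at row 4
Move 5: X drops in col 2, lands at row 4
Move 6: O drops in col 0, lands at row 3
Move 7: X drops in col 0, lands at row 2
Move 8: O drops in col 2, lands at row 3
Move 9: X drops in col 3, lands at row 5

Answer: .....
.....
X....
O.O..
O.X..
XXOX.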